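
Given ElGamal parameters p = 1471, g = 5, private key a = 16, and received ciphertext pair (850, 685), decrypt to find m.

Shared mask s = c₁^a mod p = 850^16 mod 1471.
850^1 ≡ 850 (mod 1471)
850^2 = (850^1)^2 ≡ 850^2 = 722500 ≡ 239 (mod 1471)
850^4 = (850^2)^2 ≡ 239^2 = 57121 ≡ 1223 (mod 1471)
850^8 = (850^4)^2 ≡ 1223^2 = 1495729 ≡ 1193 (mod 1471)
850^16 = (850^8)^2 ≡ 1193^2 = 1423249 ≡ 792 (mod 1471)
So s = 792; s⁻¹ ≡ 1458 (mod 1471).
m = c₂ · s⁻¹ mod 1471 = 685 · 1458 mod 1471 = 1392.

1392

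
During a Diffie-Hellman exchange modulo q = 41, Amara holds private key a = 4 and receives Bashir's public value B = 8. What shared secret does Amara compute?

Shared key K = 8^4 mod 41.
8^1 ≡ 8 (mod 41)
8^2 = (8^1)^2 ≡ 8^2 = 64 ≡ 23 (mod 41)
8^4 = (8^2)^2 ≡ 23^2 = 529 ≡ 37 (mod 41)

37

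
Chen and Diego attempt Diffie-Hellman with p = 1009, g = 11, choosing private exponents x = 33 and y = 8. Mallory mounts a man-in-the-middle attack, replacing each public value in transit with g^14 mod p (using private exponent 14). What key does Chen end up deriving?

450

Chen receives Mallory's public value M = 11^14 mod 1009 instead of the honest one.
11^1 ≡ 11 (mod 1009)
11^2 = (11^1)^2 ≡ 11^2 = 121 ≡ 121 (mod 1009)
11^4 = (11^2)^2 ≡ 121^2 = 14641 ≡ 515 (mod 1009)
11^8 = (11^4)^2 ≡ 515^2 = 265225 ≡ 867 (mod 1009)
11^14 = 11^8 · 11^4 · 11^2 ≡ 867 · 515 · 121 ≡ 200 (mod 1009).
So M = 200. Chen computes K = M^33 mod 1009.
200^1 ≡ 200 (mod 1009)
200^2 = (200^1)^2 ≡ 200^2 = 40000 ≡ 649 (mod 1009)
200^4 = (200^2)^2 ≡ 649^2 = 421201 ≡ 448 (mod 1009)
200^8 = (200^4)^2 ≡ 448^2 = 200704 ≡ 922 (mod 1009)
200^16 = (200^8)^2 ≡ 922^2 = 850084 ≡ 506 (mod 1009)
200^32 = (200^16)^2 ≡ 506^2 = 256036 ≡ 759 (mod 1009)
200^33 = 200^32 · 200^1 ≡ 759 · 200 ≡ 450 (mod 1009).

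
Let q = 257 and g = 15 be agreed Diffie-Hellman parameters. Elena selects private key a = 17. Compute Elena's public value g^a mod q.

242

Public value = 15^17 mod 257.
15^1 ≡ 15 (mod 257)
15^2 = (15^1)^2 ≡ 15^2 = 225 ≡ 225 (mod 257)
15^4 = (15^2)^2 ≡ 225^2 = 50625 ≡ 253 (mod 257)
15^8 = (15^4)^2 ≡ 253^2 = 64009 ≡ 16 (mod 257)
15^16 = (15^8)^2 ≡ 16^2 = 256 ≡ 256 (mod 257)
15^17 = 15^16 · 15^1 ≡ 256 · 15 ≡ 242 (mod 257).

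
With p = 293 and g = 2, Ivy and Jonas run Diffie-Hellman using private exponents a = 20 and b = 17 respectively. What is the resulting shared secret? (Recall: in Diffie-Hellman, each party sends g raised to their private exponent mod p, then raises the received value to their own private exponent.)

Jonas sends B = g^b mod p = 2^17 mod 293.
2^1 ≡ 2 (mod 293)
2^2 = (2^1)^2 ≡ 2^2 = 4 ≡ 4 (mod 293)
2^4 = (2^2)^2 ≡ 4^2 = 16 ≡ 16 (mod 293)
2^8 = (2^4)^2 ≡ 16^2 = 256 ≡ 256 (mod 293)
2^16 = (2^8)^2 ≡ 256^2 = 65536 ≡ 197 (mod 293)
2^17 = 2^16 · 2^1 ≡ 197 · 2 ≡ 101 (mod 293).
So B = 101. Ivy then computes K = B^a mod p = 101^20 mod 293.
101^1 ≡ 101 (mod 293)
101^2 = (101^1)^2 ≡ 101^2 = 10201 ≡ 239 (mod 293)
101^4 = (101^2)^2 ≡ 239^2 = 57121 ≡ 279 (mod 293)
101^8 = (101^4)^2 ≡ 279^2 = 77841 ≡ 196 (mod 293)
101^16 = (101^8)^2 ≡ 196^2 = 38416 ≡ 33 (mod 293)
101^20 = 101^16 · 101^4 ≡ 33 · 279 ≡ 124 (mod 293).

124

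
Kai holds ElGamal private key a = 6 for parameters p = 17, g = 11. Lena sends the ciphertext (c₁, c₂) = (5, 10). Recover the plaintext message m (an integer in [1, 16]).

5

Shared mask s = c₁^a mod p = 5^6 mod 17.
5^1 ≡ 5 (mod 17)
5^2 = (5^1)^2 ≡ 5^2 = 25 ≡ 8 (mod 17)
5^4 = (5^2)^2 ≡ 8^2 = 64 ≡ 13 (mod 17)
5^6 = 5^4 · 5^2 ≡ 13 · 8 ≡ 2 (mod 17).
So s = 2; s⁻¹ ≡ 9 (mod 17).
m = c₂ · s⁻¹ mod 17 = 10 · 9 mod 17 = 5.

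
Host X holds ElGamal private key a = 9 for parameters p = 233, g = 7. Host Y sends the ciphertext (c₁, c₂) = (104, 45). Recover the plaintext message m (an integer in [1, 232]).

Shared mask s = c₁^a mod p = 104^9 mod 233.
104^1 ≡ 104 (mod 233)
104^2 = (104^1)^2 ≡ 104^2 = 10816 ≡ 98 (mod 233)
104^4 = (104^2)^2 ≡ 98^2 = 9604 ≡ 51 (mod 233)
104^8 = (104^4)^2 ≡ 51^2 = 2601 ≡ 38 (mod 233)
104^9 = 104^8 · 104^1 ≡ 38 · 104 ≡ 224 (mod 233).
So s = 224; s⁻¹ ≡ 207 (mod 233).
m = c₂ · s⁻¹ mod 233 = 45 · 207 mod 233 = 228.

228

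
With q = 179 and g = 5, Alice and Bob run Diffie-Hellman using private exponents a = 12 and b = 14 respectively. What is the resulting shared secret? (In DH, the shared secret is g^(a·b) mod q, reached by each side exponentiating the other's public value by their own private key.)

Bob sends B = g^b mod q = 5^14 mod 179.
5^1 ≡ 5 (mod 179)
5^2 = (5^1)^2 ≡ 5^2 = 25 ≡ 25 (mod 179)
5^4 = (5^2)^2 ≡ 25^2 = 625 ≡ 88 (mod 179)
5^8 = (5^4)^2 ≡ 88^2 = 7744 ≡ 47 (mod 179)
5^14 = 5^8 · 5^4 · 5^2 ≡ 47 · 88 · 25 ≡ 117 (mod 179).
So B = 117. Alice then computes K = B^a mod q = 117^12 mod 179.
117^1 ≡ 117 (mod 179)
117^2 = (117^1)^2 ≡ 117^2 = 13689 ≡ 85 (mod 179)
117^4 = (117^2)^2 ≡ 85^2 = 7225 ≡ 65 (mod 179)
117^8 = (117^4)^2 ≡ 65^2 = 4225 ≡ 108 (mod 179)
117^12 = 117^8 · 117^4 ≡ 108 · 65 ≡ 39 (mod 179).

39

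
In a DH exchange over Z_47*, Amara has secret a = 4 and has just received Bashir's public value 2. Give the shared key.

Shared key K = 2^4 mod 47.
2^1 ≡ 2 (mod 47)
2^2 = (2^1)^2 ≡ 2^2 = 4 ≡ 4 (mod 47)
2^4 = (2^2)^2 ≡ 4^2 = 16 ≡ 16 (mod 47)

16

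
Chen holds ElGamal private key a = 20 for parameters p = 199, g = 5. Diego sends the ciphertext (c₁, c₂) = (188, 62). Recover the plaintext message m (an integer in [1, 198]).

139

Shared mask s = c₁^a mod p = 188^20 mod 199.
188^1 ≡ 188 (mod 199)
188^2 = (188^1)^2 ≡ 188^2 = 35344 ≡ 121 (mod 199)
188^4 = (188^2)^2 ≡ 121^2 = 14641 ≡ 114 (mod 199)
188^8 = (188^4)^2 ≡ 114^2 = 12996 ≡ 61 (mod 199)
188^16 = (188^8)^2 ≡ 61^2 = 3721 ≡ 139 (mod 199)
188^20 = 188^16 · 188^4 ≡ 139 · 114 ≡ 125 (mod 199).
So s = 125; s⁻¹ ≡ 121 (mod 199).
m = c₂ · s⁻¹ mod 199 = 62 · 121 mod 199 = 139.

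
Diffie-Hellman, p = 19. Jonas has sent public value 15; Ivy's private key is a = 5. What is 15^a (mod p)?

2

Shared key K = 15^5 mod 19.
15^1 ≡ 15 (mod 19)
15^2 = (15^1)^2 ≡ 15^2 = 225 ≡ 16 (mod 19)
15^4 = (15^2)^2 ≡ 16^2 = 256 ≡ 9 (mod 19)
15^5 = 15^4 · 15^1 ≡ 9 · 15 ≡ 2 (mod 19).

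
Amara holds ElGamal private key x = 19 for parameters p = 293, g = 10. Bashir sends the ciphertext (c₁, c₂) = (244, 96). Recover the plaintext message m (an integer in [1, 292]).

267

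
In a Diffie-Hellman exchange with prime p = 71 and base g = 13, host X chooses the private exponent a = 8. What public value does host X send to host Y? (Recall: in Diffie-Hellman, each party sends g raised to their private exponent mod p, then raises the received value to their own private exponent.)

Public value = 13^8 (mod 71).
13^1 ≡ 13 (mod 71)
13^2 = (13^1)^2 ≡ 13^2 = 169 ≡ 27 (mod 71)
13^4 = (13^2)^2 ≡ 27^2 = 729 ≡ 19 (mod 71)
13^8 = (13^4)^2 ≡ 19^2 = 361 ≡ 6 (mod 71)

6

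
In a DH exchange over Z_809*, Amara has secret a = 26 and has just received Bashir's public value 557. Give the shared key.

10

Shared key K = 557^26 mod 809.
557^1 ≡ 557 (mod 809)
557^2 = (557^1)^2 ≡ 557^2 = 310249 ≡ 402 (mod 809)
557^4 = (557^2)^2 ≡ 402^2 = 161604 ≡ 613 (mod 809)
557^8 = (557^4)^2 ≡ 613^2 = 375769 ≡ 393 (mod 809)
557^16 = (557^8)^2 ≡ 393^2 = 154449 ≡ 739 (mod 809)
557^26 = 557^16 · 557^8 · 557^2 ≡ 739 · 393 · 402 ≡ 10 (mod 809).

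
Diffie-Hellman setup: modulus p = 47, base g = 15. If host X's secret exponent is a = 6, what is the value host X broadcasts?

34

Public value = 15^6 (mod 47).
15^1 ≡ 15 (mod 47)
15^2 = (15^1)^2 ≡ 15^2 = 225 ≡ 37 (mod 47)
15^4 = (15^2)^2 ≡ 37^2 = 1369 ≡ 6 (mod 47)
15^6 = 15^4 · 15^2 ≡ 6 · 37 ≡ 34 (mod 47).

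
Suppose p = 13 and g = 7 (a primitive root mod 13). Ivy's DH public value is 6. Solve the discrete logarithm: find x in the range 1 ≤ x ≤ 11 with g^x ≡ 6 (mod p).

7

Try successive powers of 7 modulo 13:
7^1 ≡ 7
7^2 ≡ 10
7^3 ≡ 5
7^4 ≡ 9
7^5 ≡ 11
7^6 ≡ 12
7^7 ≡ 6
Found: x = 7.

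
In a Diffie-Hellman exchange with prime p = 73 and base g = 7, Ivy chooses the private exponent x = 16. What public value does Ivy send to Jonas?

8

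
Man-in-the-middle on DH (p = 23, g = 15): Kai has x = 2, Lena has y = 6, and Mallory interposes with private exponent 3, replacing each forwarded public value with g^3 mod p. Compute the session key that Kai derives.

13

Kai receives Mallory's public value M = 15^3 mod 23 instead of the honest one.
15^1 ≡ 15 (mod 23)
15^2 = (15^1)^2 ≡ 15^2 = 225 ≡ 18 (mod 23)
15^3 = 15^2 · 15^1 ≡ 18 · 15 ≡ 17 (mod 23).
So M = 17. Kai computes K = M^2 mod 23.
17^1 ≡ 17 (mod 23)
17^2 = (17^1)^2 ≡ 17^2 = 289 ≡ 13 (mod 23)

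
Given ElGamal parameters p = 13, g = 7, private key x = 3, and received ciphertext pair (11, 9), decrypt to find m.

7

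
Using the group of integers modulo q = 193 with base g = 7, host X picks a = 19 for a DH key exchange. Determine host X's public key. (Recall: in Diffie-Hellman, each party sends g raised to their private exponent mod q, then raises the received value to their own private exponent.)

Public value = 7^19 mod 193.
7^1 ≡ 7 (mod 193)
7^2 = (7^1)^2 ≡ 7^2 = 49 ≡ 49 (mod 193)
7^4 = (7^2)^2 ≡ 49^2 = 2401 ≡ 85 (mod 193)
7^8 = (7^4)^2 ≡ 85^2 = 7225 ≡ 84 (mod 193)
7^16 = (7^8)^2 ≡ 84^2 = 7056 ≡ 108 (mod 193)
7^19 = 7^16 · 7^2 · 7^1 ≡ 108 · 49 · 7 ≡ 181 (mod 193).

181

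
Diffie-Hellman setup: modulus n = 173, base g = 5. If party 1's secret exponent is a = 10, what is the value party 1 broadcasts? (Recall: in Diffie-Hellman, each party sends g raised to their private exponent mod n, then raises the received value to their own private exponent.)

121

Public value = 5^10 (mod 173).
5^1 ≡ 5 (mod 173)
5^2 = (5^1)^2 ≡ 5^2 = 25 ≡ 25 (mod 173)
5^4 = (5^2)^2 ≡ 25^2 = 625 ≡ 106 (mod 173)
5^8 = (5^4)^2 ≡ 106^2 = 11236 ≡ 164 (mod 173)
5^10 = 5^8 · 5^2 ≡ 164 · 25 ≡ 121 (mod 173).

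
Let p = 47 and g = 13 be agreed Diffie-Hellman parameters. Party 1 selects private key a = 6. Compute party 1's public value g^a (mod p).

Public value = 13^6 (mod 47).
13^1 ≡ 13 (mod 47)
13^2 = (13^1)^2 ≡ 13^2 = 169 ≡ 28 (mod 47)
13^4 = (13^2)^2 ≡ 28^2 = 784 ≡ 32 (mod 47)
13^6 = 13^4 · 13^2 ≡ 32 · 28 ≡ 3 (mod 47).

3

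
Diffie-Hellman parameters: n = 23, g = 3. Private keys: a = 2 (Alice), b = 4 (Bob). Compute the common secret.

Bob sends B = g^b mod n = 3^4 mod 23.
3^1 ≡ 3 (mod 23)
3^2 = (3^1)^2 ≡ 3^2 = 9 ≡ 9 (mod 23)
3^4 = (3^2)^2 ≡ 9^2 = 81 ≡ 12 (mod 23)
So B = 12. Alice then computes K = B^a mod n = 12^2 mod 23.
12^1 ≡ 12 (mod 23)
12^2 = (12^1)^2 ≡ 12^2 = 144 ≡ 6 (mod 23)

6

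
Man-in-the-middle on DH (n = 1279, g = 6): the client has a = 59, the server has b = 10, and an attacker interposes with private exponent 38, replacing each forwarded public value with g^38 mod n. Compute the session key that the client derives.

The client receives an attacker's public value M = 6^38 mod 1279 instead of the honest one.
6^1 ≡ 6 (mod 1279)
6^2 = (6^1)^2 ≡ 6^2 = 36 ≡ 36 (mod 1279)
6^4 = (6^2)^2 ≡ 36^2 = 1296 ≡ 17 (mod 1279)
6^8 = (6^4)^2 ≡ 17^2 = 289 ≡ 289 (mod 1279)
6^16 = (6^8)^2 ≡ 289^2 = 83521 ≡ 386 (mod 1279)
6^32 = (6^16)^2 ≡ 386^2 = 148996 ≡ 632 (mod 1279)
6^38 = 6^32 · 6^4 · 6^2 ≡ 632 · 17 · 36 ≡ 526 (mod 1279).
So M = 526. The client computes K = M^59 mod 1279.
526^1 ≡ 526 (mod 1279)
526^2 = (526^1)^2 ≡ 526^2 = 276676 ≡ 412 (mod 1279)
526^4 = (526^2)^2 ≡ 412^2 = 169744 ≡ 916 (mod 1279)
526^8 = (526^4)^2 ≡ 916^2 = 839056 ≡ 32 (mod 1279)
526^16 = (526^8)^2 ≡ 32^2 = 1024 ≡ 1024 (mod 1279)
526^32 = (526^16)^2 ≡ 1024^2 = 1048576 ≡ 1075 (mod 1279)
526^59 = 526^32 · 526^16 · 526^8 · 526^2 · 526^1 ≡ 1075 · 1024 · 32 · 412 · 526 ≡ 1190 (mod 1279).

1190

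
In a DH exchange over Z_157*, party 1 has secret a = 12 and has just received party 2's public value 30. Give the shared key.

Shared key K = 30^12 mod 157.
30^1 ≡ 30 (mod 157)
30^2 = (30^1)^2 ≡ 30^2 = 900 ≡ 115 (mod 157)
30^4 = (30^2)^2 ≡ 115^2 = 13225 ≡ 37 (mod 157)
30^8 = (30^4)^2 ≡ 37^2 = 1369 ≡ 113 (mod 157)
30^12 = 30^8 · 30^4 ≡ 113 · 37 ≡ 99 (mod 157).

99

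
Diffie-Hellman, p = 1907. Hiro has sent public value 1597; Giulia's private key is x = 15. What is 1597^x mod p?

Shared key K = 1597^15 mod 1907.
1597^1 ≡ 1597 (mod 1907)
1597^2 = (1597^1)^2 ≡ 1597^2 = 2550409 ≡ 750 (mod 1907)
1597^4 = (1597^2)^2 ≡ 750^2 = 562500 ≡ 1842 (mod 1907)
1597^8 = (1597^4)^2 ≡ 1842^2 = 3392964 ≡ 411 (mod 1907)
1597^15 = 1597^8 · 1597^4 · 1597^2 · 1597^1 ≡ 411 · 1842 · 750 · 1597 ≡ 1196 (mod 1907).

1196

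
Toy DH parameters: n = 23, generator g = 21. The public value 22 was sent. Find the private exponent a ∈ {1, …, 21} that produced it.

11

Try successive powers of 21 modulo 23:
21^1 ≡ 21
21^2 ≡ 4
21^3 ≡ 15
21^4 ≡ 16
21^5 ≡ 14
21^6 ≡ 18
21^7 ≡ 10
21^8 ≡ 3
21^9 ≡ 17
21^10 ≡ 12
21^11 ≡ 22
Found: a = 11.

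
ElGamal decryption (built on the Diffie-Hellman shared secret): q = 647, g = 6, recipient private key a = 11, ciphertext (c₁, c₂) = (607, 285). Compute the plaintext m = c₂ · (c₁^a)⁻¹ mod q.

Shared mask s = c₁^a mod q = 607^11 mod 647.
607^1 ≡ 607 (mod 647)
607^2 = (607^1)^2 ≡ 607^2 = 368449 ≡ 306 (mod 647)
607^4 = (607^2)^2 ≡ 306^2 = 93636 ≡ 468 (mod 647)
607^8 = (607^4)^2 ≡ 468^2 = 219024 ≡ 338 (mod 647)
607^11 = 607^8 · 607^2 · 607^1 ≡ 338 · 306 · 607 ≡ 445 (mod 647).
So s = 445; s⁻¹ ≡ 221 (mod 647).
m = c₂ · s⁻¹ mod 647 = 285 · 221 mod 647 = 226.

226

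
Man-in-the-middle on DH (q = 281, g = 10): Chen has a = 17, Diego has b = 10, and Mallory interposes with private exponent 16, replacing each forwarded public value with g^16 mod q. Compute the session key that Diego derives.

Diego receives Mallory's public value M = 10^16 mod 281 instead of the honest one.
10^1 ≡ 10 (mod 281)
10^2 = (10^1)^2 ≡ 10^2 = 100 ≡ 100 (mod 281)
10^4 = (10^2)^2 ≡ 100^2 = 10000 ≡ 165 (mod 281)
10^8 = (10^4)^2 ≡ 165^2 = 27225 ≡ 249 (mod 281)
10^16 = (10^8)^2 ≡ 249^2 = 62001 ≡ 181 (mod 281)
So M = 181. Diego computes K = M^10 mod 281.
181^1 ≡ 181 (mod 281)
181^2 = (181^1)^2 ≡ 181^2 = 32761 ≡ 165 (mod 281)
181^4 = (181^2)^2 ≡ 165^2 = 27225 ≡ 249 (mod 281)
181^8 = (181^4)^2 ≡ 249^2 = 62001 ≡ 181 (mod 281)
181^10 = 181^8 · 181^2 ≡ 181 · 165 ≡ 79 (mod 281).

79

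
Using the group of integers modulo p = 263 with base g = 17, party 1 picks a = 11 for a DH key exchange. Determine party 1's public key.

181

Public value = 17^11 mod 263.
17^1 ≡ 17 (mod 263)
17^2 = (17^1)^2 ≡ 17^2 = 289 ≡ 26 (mod 263)
17^4 = (17^2)^2 ≡ 26^2 = 676 ≡ 150 (mod 263)
17^8 = (17^4)^2 ≡ 150^2 = 22500 ≡ 145 (mod 263)
17^11 = 17^8 · 17^2 · 17^1 ≡ 145 · 26 · 17 ≡ 181 (mod 263).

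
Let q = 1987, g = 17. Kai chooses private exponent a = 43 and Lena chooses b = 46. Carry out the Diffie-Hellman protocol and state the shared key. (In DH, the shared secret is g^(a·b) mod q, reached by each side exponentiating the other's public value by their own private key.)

490

Kai sends A = g^a mod q = 17^43 mod 1987.
17^1 ≡ 17 (mod 1987)
17^2 = (17^1)^2 ≡ 17^2 = 289 ≡ 289 (mod 1987)
17^4 = (17^2)^2 ≡ 289^2 = 83521 ≡ 67 (mod 1987)
17^8 = (17^4)^2 ≡ 67^2 = 4489 ≡ 515 (mod 1987)
17^16 = (17^8)^2 ≡ 515^2 = 265225 ≡ 954 (mod 1987)
17^32 = (17^16)^2 ≡ 954^2 = 910116 ≡ 70 (mod 1987)
17^43 = 17^32 · 17^8 · 17^2 · 17^1 ≡ 70 · 515 · 289 · 17 ≡ 418 (mod 1987).
So A = 418. Lena then computes K = A^b mod q = 418^46 mod 1987.
418^1 ≡ 418 (mod 1987)
418^2 = (418^1)^2 ≡ 418^2 = 174724 ≡ 1855 (mod 1987)
418^4 = (418^2)^2 ≡ 1855^2 = 3441025 ≡ 1528 (mod 1987)
418^8 = (418^4)^2 ≡ 1528^2 = 2334784 ≡ 59 (mod 1987)
418^16 = (418^8)^2 ≡ 59^2 = 3481 ≡ 1494 (mod 1987)
418^32 = (418^16)^2 ≡ 1494^2 = 2232036 ≡ 635 (mod 1987)
418^46 = 418^32 · 418^8 · 418^4 · 418^2 ≡ 635 · 59 · 1528 · 1855 ≡ 490 (mod 1987).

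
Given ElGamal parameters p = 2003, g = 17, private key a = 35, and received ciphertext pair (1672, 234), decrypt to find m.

853

Shared mask s = c₁^a mod p = 1672^35 mod 2003.
1672^1 ≡ 1672 (mod 2003)
1672^2 = (1672^1)^2 ≡ 1672^2 = 2795584 ≡ 1399 (mod 2003)
1672^4 = (1672^2)^2 ≡ 1399^2 = 1957201 ≡ 270 (mod 2003)
1672^8 = (1672^4)^2 ≡ 270^2 = 72900 ≡ 792 (mod 2003)
1672^16 = (1672^8)^2 ≡ 792^2 = 627264 ≡ 325 (mod 2003)
1672^32 = (1672^16)^2 ≡ 325^2 = 105625 ≡ 1469 (mod 2003)
1672^35 = 1672^32 · 1672^2 · 1672^1 ≡ 1469 · 1399 · 1672 ≡ 484 (mod 2003).
So s = 484; s⁻¹ ≡ 269 (mod 2003).
m = c₂ · s⁻¹ mod 2003 = 234 · 269 mod 2003 = 853.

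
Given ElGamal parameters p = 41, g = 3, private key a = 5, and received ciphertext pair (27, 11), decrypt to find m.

Shared mask s = c₁^a mod p = 27^5 mod 41.
27^1 ≡ 27 (mod 41)
27^2 = (27^1)^2 ≡ 27^2 = 729 ≡ 32 (mod 41)
27^4 = (27^2)^2 ≡ 32^2 = 1024 ≡ 40 (mod 41)
27^5 = 27^4 · 27^1 ≡ 40 · 27 ≡ 14 (mod 41).
So s = 14; s⁻¹ ≡ 3 (mod 41).
m = c₂ · s⁻¹ mod 41 = 11 · 3 mod 41 = 33.

33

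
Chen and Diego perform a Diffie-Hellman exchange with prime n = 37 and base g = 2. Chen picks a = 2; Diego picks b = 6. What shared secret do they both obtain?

Chen sends A = g^a mod n = 2^2 mod 37.
2^1 ≡ 2 (mod 37)
2^2 = (2^1)^2 ≡ 2^2 = 4 ≡ 4 (mod 37)
So A = 4. Diego then computes K = A^b mod n = 4^6 mod 37.
4^1 ≡ 4 (mod 37)
4^2 = (4^1)^2 ≡ 4^2 = 16 ≡ 16 (mod 37)
4^4 = (4^2)^2 ≡ 16^2 = 256 ≡ 34 (mod 37)
4^6 = 4^4 · 4^2 ≡ 34 · 16 ≡ 26 (mod 37).

26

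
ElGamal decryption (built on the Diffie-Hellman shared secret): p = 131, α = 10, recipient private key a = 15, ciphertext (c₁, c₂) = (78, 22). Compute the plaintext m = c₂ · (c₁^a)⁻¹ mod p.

109

Shared mask s = c₁^a mod p = 78^15 mod 131.
78^1 ≡ 78 (mod 131)
78^2 = (78^1)^2 ≡ 78^2 = 6084 ≡ 58 (mod 131)
78^4 = (78^2)^2 ≡ 58^2 = 3364 ≡ 89 (mod 131)
78^8 = (78^4)^2 ≡ 89^2 = 7921 ≡ 61 (mod 131)
78^15 = 78^8 · 78^4 · 78^2 · 78^1 ≡ 61 · 89 · 58 · 78 ≡ 130 (mod 131).
So s = 130; s⁻¹ ≡ 130 (mod 131).
m = c₂ · s⁻¹ mod 131 = 22 · 130 mod 131 = 109.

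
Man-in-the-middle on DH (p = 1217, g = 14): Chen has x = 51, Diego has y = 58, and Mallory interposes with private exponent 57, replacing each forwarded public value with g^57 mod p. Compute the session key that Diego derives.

1066

Diego receives Mallory's public value M = 14^57 mod 1217 instead of the honest one.
14^1 ≡ 14 (mod 1217)
14^2 = (14^1)^2 ≡ 14^2 = 196 ≡ 196 (mod 1217)
14^4 = (14^2)^2 ≡ 196^2 = 38416 ≡ 689 (mod 1217)
14^8 = (14^4)^2 ≡ 689^2 = 474721 ≡ 91 (mod 1217)
14^16 = (14^8)^2 ≡ 91^2 = 8281 ≡ 979 (mod 1217)
14^32 = (14^16)^2 ≡ 979^2 = 958441 ≡ 662 (mod 1217)
14^57 = 14^32 · 14^16 · 14^8 · 14^1 ≡ 662 · 979 · 91 · 14 ≡ 768 (mod 1217).
So M = 768. Diego computes K = M^58 mod 1217.
768^1 ≡ 768 (mod 1217)
768^2 = (768^1)^2 ≡ 768^2 = 589824 ≡ 796 (mod 1217)
768^4 = (768^2)^2 ≡ 796^2 = 633616 ≡ 776 (mod 1217)
768^8 = (768^4)^2 ≡ 776^2 = 602176 ≡ 978 (mod 1217)
768^16 = (768^8)^2 ≡ 978^2 = 956484 ≡ 1139 (mod 1217)
768^32 = (768^16)^2 ≡ 1139^2 = 1297321 ≡ 1216 (mod 1217)
768^58 = 768^32 · 768^16 · 768^8 · 768^2 ≡ 1216 · 1139 · 978 · 796 ≡ 1066 (mod 1217).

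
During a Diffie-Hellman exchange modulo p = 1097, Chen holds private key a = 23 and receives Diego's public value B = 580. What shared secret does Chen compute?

405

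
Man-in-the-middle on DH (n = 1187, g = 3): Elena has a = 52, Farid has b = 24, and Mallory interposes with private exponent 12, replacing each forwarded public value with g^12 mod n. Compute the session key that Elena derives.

85

Elena receives Mallory's public value M = 3^12 mod 1187 instead of the honest one.
3^1 ≡ 3 (mod 1187)
3^2 = (3^1)^2 ≡ 3^2 = 9 ≡ 9 (mod 1187)
3^4 = (3^2)^2 ≡ 9^2 = 81 ≡ 81 (mod 1187)
3^8 = (3^4)^2 ≡ 81^2 = 6561 ≡ 626 (mod 1187)
3^12 = 3^8 · 3^4 ≡ 626 · 81 ≡ 852 (mod 1187).
So M = 852. Elena computes K = M^52 mod 1187.
852^1 ≡ 852 (mod 1187)
852^2 = (852^1)^2 ≡ 852^2 = 725904 ≡ 647 (mod 1187)
852^4 = (852^2)^2 ≡ 647^2 = 418609 ≡ 785 (mod 1187)
852^8 = (852^4)^2 ≡ 785^2 = 616225 ≡ 172 (mod 1187)
852^16 = (852^8)^2 ≡ 172^2 = 29584 ≡ 1096 (mod 1187)
852^32 = (852^16)^2 ≡ 1096^2 = 1201216 ≡ 1159 (mod 1187)
852^52 = 852^32 · 852^16 · 852^4 ≡ 1159 · 1096 · 785 ≡ 85 (mod 1187).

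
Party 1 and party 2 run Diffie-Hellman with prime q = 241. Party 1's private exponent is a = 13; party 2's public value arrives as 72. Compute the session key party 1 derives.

Shared key K = 72^13 mod 241.
72^1 ≡ 72 (mod 241)
72^2 = (72^1)^2 ≡ 72^2 = 5184 ≡ 123 (mod 241)
72^4 = (72^2)^2 ≡ 123^2 = 15129 ≡ 187 (mod 241)
72^8 = (72^4)^2 ≡ 187^2 = 34969 ≡ 24 (mod 241)
72^13 = 72^8 · 72^4 · 72^1 ≡ 24 · 187 · 72 ≡ 196 (mod 241).

196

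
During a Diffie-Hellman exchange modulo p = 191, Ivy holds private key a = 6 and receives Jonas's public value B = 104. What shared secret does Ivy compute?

23

Shared key K = 104^6 mod 191.
104^1 ≡ 104 (mod 191)
104^2 = (104^1)^2 ≡ 104^2 = 10816 ≡ 120 (mod 191)
104^4 = (104^2)^2 ≡ 120^2 = 14400 ≡ 75 (mod 191)
104^6 = 104^4 · 104^2 ≡ 75 · 120 ≡ 23 (mod 191).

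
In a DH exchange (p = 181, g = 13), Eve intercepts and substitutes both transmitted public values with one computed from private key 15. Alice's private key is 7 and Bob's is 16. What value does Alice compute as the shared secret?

132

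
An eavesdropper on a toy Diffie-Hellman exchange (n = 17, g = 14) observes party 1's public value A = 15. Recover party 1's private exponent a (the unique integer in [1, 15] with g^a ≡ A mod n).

6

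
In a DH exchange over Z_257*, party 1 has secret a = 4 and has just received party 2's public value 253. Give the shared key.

Shared key K = 253^4 mod 257.
253^1 ≡ 253 (mod 257)
253^2 = (253^1)^2 ≡ 253^2 = 64009 ≡ 16 (mod 257)
253^4 = (253^2)^2 ≡ 16^2 = 256 ≡ 256 (mod 257)

256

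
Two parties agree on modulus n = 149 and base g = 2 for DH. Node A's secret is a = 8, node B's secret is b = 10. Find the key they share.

Node A sends A = g^a mod n = 2^8 mod 149.
2^1 ≡ 2 (mod 149)
2^2 = (2^1)^2 ≡ 2^2 = 4 ≡ 4 (mod 149)
2^4 = (2^2)^2 ≡ 4^2 = 16 ≡ 16 (mod 149)
2^8 = (2^4)^2 ≡ 16^2 = 256 ≡ 107 (mod 149)
So A = 107. Node B then computes K = A^b mod n = 107^10 mod 149.
107^1 ≡ 107 (mod 149)
107^2 = (107^1)^2 ≡ 107^2 = 11449 ≡ 125 (mod 149)
107^4 = (107^2)^2 ≡ 125^2 = 15625 ≡ 129 (mod 149)
107^8 = (107^4)^2 ≡ 129^2 = 16641 ≡ 102 (mod 149)
107^10 = 107^8 · 107^2 ≡ 102 · 125 ≡ 85 (mod 149).

85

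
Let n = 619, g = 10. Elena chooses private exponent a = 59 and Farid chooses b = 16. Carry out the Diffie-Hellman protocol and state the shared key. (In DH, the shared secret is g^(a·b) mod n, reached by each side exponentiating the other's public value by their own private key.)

Farid sends B = g^b mod n = 10^16 mod 619.
10^1 ≡ 10 (mod 619)
10^2 = (10^1)^2 ≡ 10^2 = 100 ≡ 100 (mod 619)
10^4 = (10^2)^2 ≡ 100^2 = 10000 ≡ 96 (mod 619)
10^8 = (10^4)^2 ≡ 96^2 = 9216 ≡ 550 (mod 619)
10^16 = (10^8)^2 ≡ 550^2 = 302500 ≡ 428 (mod 619)
So B = 428. Elena then computes K = B^a mod n = 428^59 mod 619.
428^1 ≡ 428 (mod 619)
428^2 = (428^1)^2 ≡ 428^2 = 183184 ≡ 579 (mod 619)
428^4 = (428^2)^2 ≡ 579^2 = 335241 ≡ 362 (mod 619)
428^8 = (428^4)^2 ≡ 362^2 = 131044 ≡ 435 (mod 619)
428^16 = (428^8)^2 ≡ 435^2 = 189225 ≡ 430 (mod 619)
428^32 = (428^16)^2 ≡ 430^2 = 184900 ≡ 438 (mod 619)
428^59 = 428^32 · 428^16 · 428^8 · 428^2 · 428^1 ≡ 438 · 430 · 435 · 579 · 428 ≡ 53 (mod 619).

53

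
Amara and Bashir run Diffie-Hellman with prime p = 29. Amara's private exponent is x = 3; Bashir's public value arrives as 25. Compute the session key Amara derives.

23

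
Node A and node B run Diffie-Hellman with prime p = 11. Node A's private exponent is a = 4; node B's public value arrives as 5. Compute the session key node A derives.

9

Shared key K = 5^4 mod 11.
5^1 ≡ 5 (mod 11)
5^2 = (5^1)^2 ≡ 5^2 = 25 ≡ 3 (mod 11)
5^4 = (5^2)^2 ≡ 3^2 = 9 ≡ 9 (mod 11)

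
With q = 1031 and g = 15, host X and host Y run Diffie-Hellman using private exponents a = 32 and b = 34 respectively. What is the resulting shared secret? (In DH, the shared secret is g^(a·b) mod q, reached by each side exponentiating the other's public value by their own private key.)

776

Host X sends A = g^a mod q = 15^32 mod 1031.
15^1 ≡ 15 (mod 1031)
15^2 = (15^1)^2 ≡ 15^2 = 225 ≡ 225 (mod 1031)
15^4 = (15^2)^2 ≡ 225^2 = 50625 ≡ 106 (mod 1031)
15^8 = (15^4)^2 ≡ 106^2 = 11236 ≡ 926 (mod 1031)
15^16 = (15^8)^2 ≡ 926^2 = 857476 ≡ 715 (mod 1031)
15^32 = (15^16)^2 ≡ 715^2 = 511225 ≡ 880 (mod 1031)
So A = 880. Host Y then computes K = A^b mod q = 880^34 mod 1031.
880^1 ≡ 880 (mod 1031)
880^2 = (880^1)^2 ≡ 880^2 = 774400 ≡ 119 (mod 1031)
880^4 = (880^2)^2 ≡ 119^2 = 14161 ≡ 758 (mod 1031)
880^8 = (880^4)^2 ≡ 758^2 = 574564 ≡ 297 (mod 1031)
880^16 = (880^8)^2 ≡ 297^2 = 88209 ≡ 574 (mod 1031)
880^32 = (880^16)^2 ≡ 574^2 = 329476 ≡ 587 (mod 1031)
880^34 = 880^32 · 880^2 ≡ 587 · 119 ≡ 776 (mod 1031).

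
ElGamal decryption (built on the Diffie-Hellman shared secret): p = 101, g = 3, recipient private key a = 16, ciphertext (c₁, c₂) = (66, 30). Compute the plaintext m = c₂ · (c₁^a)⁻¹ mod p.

Shared mask s = c₁^a mod p = 66^16 mod 101.
66^1 ≡ 66 (mod 101)
66^2 = (66^1)^2 ≡ 66^2 = 4356 ≡ 13 (mod 101)
66^4 = (66^2)^2 ≡ 13^2 = 169 ≡ 68 (mod 101)
66^8 = (66^4)^2 ≡ 68^2 = 4624 ≡ 79 (mod 101)
66^16 = (66^8)^2 ≡ 79^2 = 6241 ≡ 80 (mod 101)
So s = 80; s⁻¹ ≡ 24 (mod 101).
m = c₂ · s⁻¹ mod 101 = 30 · 24 mod 101 = 13.

13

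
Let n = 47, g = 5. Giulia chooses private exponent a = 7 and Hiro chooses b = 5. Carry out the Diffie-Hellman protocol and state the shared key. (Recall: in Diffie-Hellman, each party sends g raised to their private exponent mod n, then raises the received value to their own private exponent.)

Giulia sends A = g^a mod n = 5^7 mod 47.
5^1 ≡ 5 (mod 47)
5^2 = (5^1)^2 ≡ 5^2 = 25 ≡ 25 (mod 47)
5^4 = (5^2)^2 ≡ 25^2 = 625 ≡ 14 (mod 47)
5^7 = 5^4 · 5^2 · 5^1 ≡ 14 · 25 · 5 ≡ 11 (mod 47).
So A = 11. Hiro then computes K = A^b mod n = 11^5 mod 47.
11^1 ≡ 11 (mod 47)
11^2 = (11^1)^2 ≡ 11^2 = 121 ≡ 27 (mod 47)
11^4 = (11^2)^2 ≡ 27^2 = 729 ≡ 24 (mod 47)
11^5 = 11^4 · 11^1 ≡ 24 · 11 ≡ 29 (mod 47).

29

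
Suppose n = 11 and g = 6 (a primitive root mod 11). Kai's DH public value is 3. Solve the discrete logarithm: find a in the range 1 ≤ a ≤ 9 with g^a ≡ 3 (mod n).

Try successive powers of 6 modulo 11:
6^1 ≡ 6
6^2 ≡ 3
Found: a = 2.

2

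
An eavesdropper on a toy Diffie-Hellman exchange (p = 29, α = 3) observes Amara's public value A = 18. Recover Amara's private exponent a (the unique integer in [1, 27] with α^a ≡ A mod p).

19

Try successive powers of 3 modulo 29:
3^1 ≡ 3
3^2 ≡ 9
3^3 ≡ 27
3^4 ≡ 23
3^5 ≡ 11
3^6 ≡ 4
3^7 ≡ 12
3^8 ≡ 7
3^9 ≡ 21
3^10 ≡ 5
3^11 ≡ 15
3^12 ≡ 16
3^13 ≡ 19
3^14 ≡ 28
3^15 ≡ 26
3^16 ≡ 20
3^17 ≡ 2
3^18 ≡ 6
3^19 ≡ 18
Found: a = 19.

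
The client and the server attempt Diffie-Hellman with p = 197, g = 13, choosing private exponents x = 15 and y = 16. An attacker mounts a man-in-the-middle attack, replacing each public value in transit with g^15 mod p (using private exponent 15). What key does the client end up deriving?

162

The client receives an attacker's public value M = 13^15 mod 197 instead of the honest one.
13^1 ≡ 13 (mod 197)
13^2 = (13^1)^2 ≡ 13^2 = 169 ≡ 169 (mod 197)
13^4 = (13^2)^2 ≡ 169^2 = 28561 ≡ 193 (mod 197)
13^8 = (13^4)^2 ≡ 193^2 = 37249 ≡ 16 (mod 197)
13^15 = 13^8 · 13^4 · 13^2 · 13^1 ≡ 16 · 193 · 169 · 13 ≡ 50 (mod 197).
So M = 50. The client computes K = M^15 mod 197.
50^1 ≡ 50 (mod 197)
50^2 = (50^1)^2 ≡ 50^2 = 2500 ≡ 136 (mod 197)
50^4 = (50^2)^2 ≡ 136^2 = 18496 ≡ 175 (mod 197)
50^8 = (50^4)^2 ≡ 175^2 = 30625 ≡ 90 (mod 197)
50^15 = 50^8 · 50^4 · 50^2 · 50^1 ≡ 90 · 175 · 136 · 50 ≡ 162 (mod 197).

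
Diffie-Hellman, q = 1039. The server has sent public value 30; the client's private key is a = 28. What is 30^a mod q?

325

Shared key K = 30^28 mod 1039.
30^1 ≡ 30 (mod 1039)
30^2 = (30^1)^2 ≡ 30^2 = 900 ≡ 900 (mod 1039)
30^4 = (30^2)^2 ≡ 900^2 = 810000 ≡ 619 (mod 1039)
30^8 = (30^4)^2 ≡ 619^2 = 383161 ≡ 809 (mod 1039)
30^16 = (30^8)^2 ≡ 809^2 = 654481 ≡ 950 (mod 1039)
30^28 = 30^16 · 30^8 · 30^4 ≡ 950 · 809 · 619 ≡ 325 (mod 1039).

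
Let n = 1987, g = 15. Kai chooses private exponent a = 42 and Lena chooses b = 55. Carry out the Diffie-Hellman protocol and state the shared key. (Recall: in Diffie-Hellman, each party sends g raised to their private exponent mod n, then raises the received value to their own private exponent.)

Kai sends A = g^a mod n = 15^42 mod 1987.
15^1 ≡ 15 (mod 1987)
15^2 = (15^1)^2 ≡ 15^2 = 225 ≡ 225 (mod 1987)
15^4 = (15^2)^2 ≡ 225^2 = 50625 ≡ 950 (mod 1987)
15^8 = (15^4)^2 ≡ 950^2 = 902500 ≡ 402 (mod 1987)
15^16 = (15^8)^2 ≡ 402^2 = 161604 ≡ 657 (mod 1987)
15^32 = (15^16)^2 ≡ 657^2 = 431649 ≡ 470 (mod 1987)
15^42 = 15^32 · 15^8 · 15^2 ≡ 470 · 402 · 225 ≡ 1622 (mod 1987).
So A = 1622. Lena then computes K = A^b mod n = 1622^55 mod 1987.
1622^1 ≡ 1622 (mod 1987)
1622^2 = (1622^1)^2 ≡ 1622^2 = 2630884 ≡ 96 (mod 1987)
1622^4 = (1622^2)^2 ≡ 96^2 = 9216 ≡ 1268 (mod 1987)
1622^8 = (1622^4)^2 ≡ 1268^2 = 1607824 ≡ 341 (mod 1987)
1622^16 = (1622^8)^2 ≡ 341^2 = 116281 ≡ 1035 (mod 1987)
1622^32 = (1622^16)^2 ≡ 1035^2 = 1071225 ≡ 232 (mod 1987)
1622^55 = 1622^32 · 1622^16 · 1622^4 · 1622^2 · 1622^1 ≡ 232 · 1035 · 1268 · 96 · 1622 ≡ 608 (mod 1987).

608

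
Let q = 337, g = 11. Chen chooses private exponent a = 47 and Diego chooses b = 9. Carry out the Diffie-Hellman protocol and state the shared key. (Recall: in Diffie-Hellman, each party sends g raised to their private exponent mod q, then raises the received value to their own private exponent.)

157

Diego sends B = g^b mod q = 11^9 mod 337.
11^1 ≡ 11 (mod 337)
11^2 = (11^1)^2 ≡ 11^2 = 121 ≡ 121 (mod 337)
11^4 = (11^2)^2 ≡ 121^2 = 14641 ≡ 150 (mod 337)
11^8 = (11^4)^2 ≡ 150^2 = 22500 ≡ 258 (mod 337)
11^9 = 11^8 · 11^1 ≡ 258 · 11 ≡ 142 (mod 337).
So B = 142. Chen then computes K = B^a mod q = 142^47 mod 337.
142^1 ≡ 142 (mod 337)
142^2 = (142^1)^2 ≡ 142^2 = 20164 ≡ 281 (mod 337)
142^4 = (142^2)^2 ≡ 281^2 = 78961 ≡ 103 (mod 337)
142^8 = (142^4)^2 ≡ 103^2 = 10609 ≡ 162 (mod 337)
142^16 = (142^8)^2 ≡ 162^2 = 26244 ≡ 295 (mod 337)
142^32 = (142^16)^2 ≡ 295^2 = 87025 ≡ 79 (mod 337)
142^47 = 142^32 · 142^8 · 142^4 · 142^2 · 142^1 ≡ 79 · 162 · 103 · 281 · 142 ≡ 157 (mod 337).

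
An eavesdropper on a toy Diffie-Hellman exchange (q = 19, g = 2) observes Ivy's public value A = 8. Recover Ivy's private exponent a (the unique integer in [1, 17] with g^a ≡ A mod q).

3

Try successive powers of 2 modulo 19:
2^1 ≡ 2
2^2 ≡ 4
2^3 ≡ 8
Found: a = 3.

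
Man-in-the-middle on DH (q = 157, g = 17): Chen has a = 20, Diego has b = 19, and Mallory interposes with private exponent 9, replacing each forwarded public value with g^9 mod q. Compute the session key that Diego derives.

Diego receives Mallory's public value M = 17^9 mod 157 instead of the honest one.
17^1 ≡ 17 (mod 157)
17^2 = (17^1)^2 ≡ 17^2 = 289 ≡ 132 (mod 157)
17^4 = (17^2)^2 ≡ 132^2 = 17424 ≡ 154 (mod 157)
17^8 = (17^4)^2 ≡ 154^2 = 23716 ≡ 9 (mod 157)
17^9 = 17^8 · 17^1 ≡ 9 · 17 ≡ 153 (mod 157).
So M = 153. Diego computes K = M^19 mod 157.
153^1 ≡ 153 (mod 157)
153^2 = (153^1)^2 ≡ 153^2 = 23409 ≡ 16 (mod 157)
153^4 = (153^2)^2 ≡ 16^2 = 256 ≡ 99 (mod 157)
153^8 = (153^4)^2 ≡ 99^2 = 9801 ≡ 67 (mod 157)
153^16 = (153^8)^2 ≡ 67^2 = 4489 ≡ 93 (mod 157)
153^19 = 153^16 · 153^2 · 153^1 ≡ 93 · 16 · 153 ≡ 14 (mod 157).

14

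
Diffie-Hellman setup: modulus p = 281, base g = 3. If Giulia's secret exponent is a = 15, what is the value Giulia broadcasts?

Public value = 3^{15} \pmod{281}.
3^1 ≡ 3 (mod 281)
3^2 = (3^1)^2 ≡ 3^2 = 9 ≡ 9 (mod 281)
3^4 = (3^2)^2 ≡ 9^2 = 81 ≡ 81 (mod 281)
3^8 = (3^4)^2 ≡ 81^2 = 6561 ≡ 98 (mod 281)
3^15 = 3^8 · 3^4 · 3^2 · 3^1 ≡ 98 · 81 · 9 · 3 ≡ 204 (mod 281).

204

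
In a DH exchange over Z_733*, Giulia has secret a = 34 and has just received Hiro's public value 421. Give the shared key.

93

Shared key K = 421^34 mod 733.
421^1 ≡ 421 (mod 733)
421^2 = (421^1)^2 ≡ 421^2 = 177241 ≡ 588 (mod 733)
421^4 = (421^2)^2 ≡ 588^2 = 345744 ≡ 501 (mod 733)
421^8 = (421^4)^2 ≡ 501^2 = 251001 ≡ 315 (mod 733)
421^16 = (421^8)^2 ≡ 315^2 = 99225 ≡ 270 (mod 733)
421^32 = (421^16)^2 ≡ 270^2 = 72900 ≡ 333 (mod 733)
421^34 = 421^32 · 421^2 ≡ 333 · 588 ≡ 93 (mod 733).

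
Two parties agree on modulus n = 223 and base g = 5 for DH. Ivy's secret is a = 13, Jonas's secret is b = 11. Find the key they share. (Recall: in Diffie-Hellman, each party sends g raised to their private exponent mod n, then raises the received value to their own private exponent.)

61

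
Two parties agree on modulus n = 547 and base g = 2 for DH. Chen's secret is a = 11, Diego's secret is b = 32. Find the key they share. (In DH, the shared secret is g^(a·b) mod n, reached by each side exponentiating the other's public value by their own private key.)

385

Diego sends B = g^b mod n = 2^32 mod 547.
2^1 ≡ 2 (mod 547)
2^2 = (2^1)^2 ≡ 2^2 = 4 ≡ 4 (mod 547)
2^4 = (2^2)^2 ≡ 4^2 = 16 ≡ 16 (mod 547)
2^8 = (2^4)^2 ≡ 16^2 = 256 ≡ 256 (mod 547)
2^16 = (2^8)^2 ≡ 256^2 = 65536 ≡ 443 (mod 547)
2^32 = (2^16)^2 ≡ 443^2 = 196249 ≡ 423 (mod 547)
So B = 423. Chen then computes K = B^a mod n = 423^11 mod 547.
423^1 ≡ 423 (mod 547)
423^2 = (423^1)^2 ≡ 423^2 = 178929 ≡ 60 (mod 547)
423^4 = (423^2)^2 ≡ 60^2 = 3600 ≡ 318 (mod 547)
423^8 = (423^4)^2 ≡ 318^2 = 101124 ≡ 476 (mod 547)
423^11 = 423^8 · 423^2 · 423^1 ≡ 476 · 60 · 423 ≡ 385 (mod 547).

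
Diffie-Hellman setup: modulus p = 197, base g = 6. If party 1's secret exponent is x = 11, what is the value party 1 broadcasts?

Public value = 6^11 mod 197.
6^1 ≡ 6 (mod 197)
6^2 = (6^1)^2 ≡ 6^2 = 36 ≡ 36 (mod 197)
6^4 = (6^2)^2 ≡ 36^2 = 1296 ≡ 114 (mod 197)
6^8 = (6^4)^2 ≡ 114^2 = 12996 ≡ 191 (mod 197)
6^11 = 6^8 · 6^2 · 6^1 ≡ 191 · 36 · 6 ≡ 83 (mod 197).

83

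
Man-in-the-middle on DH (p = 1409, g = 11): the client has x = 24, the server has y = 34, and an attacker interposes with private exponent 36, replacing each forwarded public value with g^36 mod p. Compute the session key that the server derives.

The server receives an attacker's public value M = 11^36 mod 1409 instead of the honest one.
11^1 ≡ 11 (mod 1409)
11^2 = (11^1)^2 ≡ 11^2 = 121 ≡ 121 (mod 1409)
11^4 = (11^2)^2 ≡ 121^2 = 14641 ≡ 551 (mod 1409)
11^8 = (11^4)^2 ≡ 551^2 = 303601 ≡ 666 (mod 1409)
11^16 = (11^8)^2 ≡ 666^2 = 443556 ≡ 1130 (mod 1409)
11^32 = (11^16)^2 ≡ 1130^2 = 1276900 ≡ 346 (mod 1409)
11^36 = 11^32 · 11^4 ≡ 346 · 551 ≡ 431 (mod 1409).
So M = 431. The server computes K = M^34 mod 1409.
431^1 ≡ 431 (mod 1409)
431^2 = (431^1)^2 ≡ 431^2 = 185761 ≡ 1182 (mod 1409)
431^4 = (431^2)^2 ≡ 1182^2 = 1397124 ≡ 805 (mod 1409)
431^8 = (431^4)^2 ≡ 805^2 = 648025 ≡ 1294 (mod 1409)
431^16 = (431^8)^2 ≡ 1294^2 = 1674436 ≡ 544 (mod 1409)
431^32 = (431^16)^2 ≡ 544^2 = 295936 ≡ 46 (mod 1409)
431^34 = 431^32 · 431^2 ≡ 46 · 1182 ≡ 830 (mod 1409).

830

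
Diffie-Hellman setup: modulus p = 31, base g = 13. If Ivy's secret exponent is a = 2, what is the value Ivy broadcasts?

14

Public value = 13^2 (mod 31).
13^1 ≡ 13 (mod 31)
13^2 = (13^1)^2 ≡ 13^2 = 169 ≡ 14 (mod 31)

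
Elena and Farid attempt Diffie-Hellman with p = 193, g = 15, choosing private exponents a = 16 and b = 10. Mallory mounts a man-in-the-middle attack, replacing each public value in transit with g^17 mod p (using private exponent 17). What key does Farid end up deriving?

98

Farid receives Mallory's public value M = 15^17 mod 193 instead of the honest one.
15^1 ≡ 15 (mod 193)
15^2 = (15^1)^2 ≡ 15^2 = 225 ≡ 32 (mod 193)
15^4 = (15^2)^2 ≡ 32^2 = 1024 ≡ 59 (mod 193)
15^8 = (15^4)^2 ≡ 59^2 = 3481 ≡ 7 (mod 193)
15^16 = (15^8)^2 ≡ 7^2 = 49 ≡ 49 (mod 193)
15^17 = 15^16 · 15^1 ≡ 49 · 15 ≡ 156 (mod 193).
So M = 156. Farid computes K = M^10 mod 193.
156^1 ≡ 156 (mod 193)
156^2 = (156^1)^2 ≡ 156^2 = 24336 ≡ 18 (mod 193)
156^4 = (156^2)^2 ≡ 18^2 = 324 ≡ 131 (mod 193)
156^8 = (156^4)^2 ≡ 131^2 = 17161 ≡ 177 (mod 193)
156^10 = 156^8 · 156^2 ≡ 177 · 18 ≡ 98 (mod 193).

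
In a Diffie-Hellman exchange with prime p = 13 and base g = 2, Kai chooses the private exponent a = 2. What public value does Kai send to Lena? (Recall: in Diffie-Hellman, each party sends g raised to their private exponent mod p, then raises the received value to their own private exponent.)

4

Public value = 2^2 mod 13.
2^1 ≡ 2 (mod 13)
2^2 = (2^1)^2 ≡ 2^2 = 4 ≡ 4 (mod 13)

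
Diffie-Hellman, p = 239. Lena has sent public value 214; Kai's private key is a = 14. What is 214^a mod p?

Shared key K = 214^14 mod 239.
214^1 ≡ 214 (mod 239)
214^2 = (214^1)^2 ≡ 214^2 = 45796 ≡ 147 (mod 239)
214^4 = (214^2)^2 ≡ 147^2 = 21609 ≡ 99 (mod 239)
214^8 = (214^4)^2 ≡ 99^2 = 9801 ≡ 2 (mod 239)
214^14 = 214^8 · 214^4 · 214^2 ≡ 2 · 99 · 147 ≡ 187 (mod 239).

187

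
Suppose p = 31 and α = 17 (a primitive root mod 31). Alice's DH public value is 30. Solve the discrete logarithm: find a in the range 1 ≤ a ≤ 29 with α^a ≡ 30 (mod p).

15

Try successive powers of 17 modulo 31:
17^1 ≡ 17
17^2 ≡ 10
17^3 ≡ 15
17^4 ≡ 7
17^5 ≡ 26
17^6 ≡ 8
17^7 ≡ 12
17^8 ≡ 18
17^9 ≡ 27
17^10 ≡ 25
17^11 ≡ 22
17^12 ≡ 2
17^13 ≡ 3
17^14 ≡ 20
17^15 ≡ 30
Found: a = 15.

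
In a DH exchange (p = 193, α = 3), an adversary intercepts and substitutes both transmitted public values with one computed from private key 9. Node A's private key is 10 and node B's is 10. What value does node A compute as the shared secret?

Node A receives an adversary's public value M = 3^9 mod 193 instead of the honest one.
3^1 ≡ 3 (mod 193)
3^2 = (3^1)^2 ≡ 3^2 = 9 ≡ 9 (mod 193)
3^4 = (3^2)^2 ≡ 9^2 = 81 ≡ 81 (mod 193)
3^8 = (3^4)^2 ≡ 81^2 = 6561 ≡ 192 (mod 193)
3^9 = 3^8 · 3^1 ≡ 192 · 3 ≡ 190 (mod 193).
So M = 190. Node A computes K = M^10 mod 193.
190^1 ≡ 190 (mod 193)
190^2 = (190^1)^2 ≡ 190^2 = 36100 ≡ 9 (mod 193)
190^4 = (190^2)^2 ≡ 9^2 = 81 ≡ 81 (mod 193)
190^8 = (190^4)^2 ≡ 81^2 = 6561 ≡ 192 (mod 193)
190^10 = 190^8 · 190^2 ≡ 192 · 9 ≡ 184 (mod 193).

184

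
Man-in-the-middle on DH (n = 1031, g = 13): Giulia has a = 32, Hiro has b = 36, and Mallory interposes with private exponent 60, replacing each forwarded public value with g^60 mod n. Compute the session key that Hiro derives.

585

Hiro receives Mallory's public value M = 13^60 mod 1031 instead of the honest one.
13^1 ≡ 13 (mod 1031)
13^2 = (13^1)^2 ≡ 13^2 = 169 ≡ 169 (mod 1031)
13^4 = (13^2)^2 ≡ 169^2 = 28561 ≡ 724 (mod 1031)
13^8 = (13^4)^2 ≡ 724^2 = 524176 ≡ 428 (mod 1031)
13^16 = (13^8)^2 ≡ 428^2 = 183184 ≡ 697 (mod 1031)
13^32 = (13^16)^2 ≡ 697^2 = 485809 ≡ 208 (mod 1031)
13^60 = 13^32 · 13^16 · 13^8 · 13^4 ≡ 208 · 697 · 428 · 724 ≡ 880 (mod 1031).
So M = 880. Hiro computes K = M^36 mod 1031.
880^1 ≡ 880 (mod 1031)
880^2 = (880^1)^2 ≡ 880^2 = 774400 ≡ 119 (mod 1031)
880^4 = (880^2)^2 ≡ 119^2 = 14161 ≡ 758 (mod 1031)
880^8 = (880^4)^2 ≡ 758^2 = 574564 ≡ 297 (mod 1031)
880^16 = (880^8)^2 ≡ 297^2 = 88209 ≡ 574 (mod 1031)
880^32 = (880^16)^2 ≡ 574^2 = 329476 ≡ 587 (mod 1031)
880^36 = 880^32 · 880^4 ≡ 587 · 758 ≡ 585 (mod 1031).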